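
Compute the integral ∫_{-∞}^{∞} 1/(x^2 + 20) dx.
sqrt(5)*pi/10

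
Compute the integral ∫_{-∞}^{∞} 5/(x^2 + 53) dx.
Let f(z) = 5/(z^2 + 53). The denominator has no real zeros and deg Q - deg P = 2 ≥ 2, so the integral of f over the upper semicircle |z| = R tends to 0 as R → ∞. Closing the contour in the upper half-plane,
  ∫_{-∞}^{∞} f(x) dx = 2πi · Σ Res(f, z_k)  over the poles with Im z_k > 0.

Zeros of the denominator: z^2 + 53 = 0 gives z = ±sqrt(53)*I.
Upper half-plane: z = sqrt(53)*I (simple).

Each pole is a simple zero of Q(z) = z^2 + 53, so Res(f, z₀) = P(z₀)/Q'(z₀) with P(z) = 5, Q'(z) = 2*z:
  Res(f, sqrt(53)*I) = (5)/(2*sqrt(53)*I) = -5*sqrt(53)*I/106

∫_{-∞}^{∞} f(x) dx = 2πi · (-5*sqrt(53)*I/106) = 5*sqrt(53)*pi/53

Final answer: 5*sqrt(53)*pi/53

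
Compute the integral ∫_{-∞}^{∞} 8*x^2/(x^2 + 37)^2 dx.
Let f(z) = 8*z^2/(z^2 + 37)^2. The denominator has no real zeros and deg Q - deg P = 2 ≥ 2, so the integral of f over the upper semicircle |z| = R tends to 0 as R → ∞. Closing the contour in the upper half-plane,
  ∫_{-∞}^{∞} f(x) dx = 2πi · Σ Res(f, z_k)  over the poles with Im z_k > 0.

Zeros of the denominator: z^2 + 37 = 0 gives z = ±sqrt(37)*I.
Upper half-plane: z = sqrt(37)*I (a pole of order 2).

Write f(z) = g(z)/(z - sqrt(37)*I)^2 with g(z) = 8*z^2/(z + sqrt(37)*I)^2. For a double pole, Res(f, z₀) = g'(z₀):
  g'(z) = 16*sqrt(37)*I*z/(z + sqrt(37)*I)^3
  Res(f, sqrt(37)*I) = g'(sqrt(37)*I) = -2*sqrt(37)*I/37

∫_{-∞}^{∞} f(x) dx = 2πi · (-2*sqrt(37)*I/37) = 4*sqrt(37)*pi/37

Final answer: 4*sqrt(37)*pi/37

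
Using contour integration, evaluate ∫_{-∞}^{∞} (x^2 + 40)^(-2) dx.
Let f(z) = (z^2 + 40)^(-2). The denominator has no real zeros and deg Q - deg P = 4 ≥ 2, so the integral of f over the upper semicircle |z| = R tends to 0 as R → ∞. Closing the contour in the upper half-plane,
  ∫_{-∞}^{∞} f(x) dx = 2πi · Σ Res(f, z_k)  over the poles with Im z_k > 0.

Zeros of the denominator: z^2 + 40 = 0 gives z = ±2*sqrt(10)*I.
Upper half-plane: z = 2*sqrt(10)*I (a pole of order 2).

Write f(z) = g(z)/(z - 2*sqrt(10)*I)^2 with g(z) = (z + 2*sqrt(10)*I)^(-2). For a double pole, Res(f, z₀) = g'(z₀):
  g'(z) = -2/(z + 2*sqrt(10)*I)^3
  Res(f, 2*sqrt(10)*I) = g'(2*sqrt(10)*I) = -sqrt(10)*I/3200

∫_{-∞}^{∞} f(x) dx = 2πi · (-sqrt(10)*I/3200) = sqrt(10)*pi/1600

Final answer: sqrt(10)*pi/1600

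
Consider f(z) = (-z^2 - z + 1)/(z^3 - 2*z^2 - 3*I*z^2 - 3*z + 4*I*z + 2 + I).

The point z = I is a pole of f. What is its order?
Factor the denominator:
  z^3 - 2*z^2 - 3*I*z^2 - 3*z + 4*I*z + 2 + I = (z - I)^2*(z - 2 - I)

The numerator P(z) = -z^2 - z + 1 has P(I) = 2 - I ≠ 0, so no factor of (z - I) cancels.
Near z = I we can therefore write f(z) = g(z)/(z - I)^2 with g analytic at I and g(I) ≠ 0 (g is the numerator divided by the remaining denominator factors).

Hence z = I is a pole of order 2.

Final answer: 2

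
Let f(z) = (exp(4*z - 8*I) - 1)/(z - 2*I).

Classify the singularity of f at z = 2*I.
Let u = z - 2*I. The exponent is 4*z - 8*I = 4u, so
  f = (e^(4u) - 1)/u = ((4u) + (4u)^2/2 + (4u)^3/6 + ...)/u = 4 + (8)*u + (32/3)*u^2 + ...
The Laurent expansion about u = 0 has no negative powers; equivalently lim_{z→2*I} f(z) = 4 exists and is finite.
So the singularity is removable.

Final answer: removable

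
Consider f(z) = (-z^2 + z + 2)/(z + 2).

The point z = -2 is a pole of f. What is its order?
1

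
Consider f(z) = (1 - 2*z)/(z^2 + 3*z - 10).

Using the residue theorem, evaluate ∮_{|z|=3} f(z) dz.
By the residue theorem, ∮_C f(z) dz = 2πi · (sum of the residues of f at the poles inside |z| = 3).

The denominator factors as (z - 2)*(z + 5), so the singularities of f are simple poles at z = 2, z = -5.
  |2|² = 4 < 9 = 3², so this pole is inside the contour.
  |-5|² = 25 > 9 = 3², so this pole is outside the contour.

With P(z) = 1 - 2*z and Q(z) = z^2 + 3*z - 10, each pole is simple, so Res(f, z₀) = P(z₀)/Q'(z₀) with Q'(z) = 2*z + 3.
  Res(f, 2) = P(2)/Q'(2) = (-3)/(7) = -3/7

∮_C f(z) dz = 2πi · (-3/7) = -6*I*pi/7

Final answer: -6*I*pi/7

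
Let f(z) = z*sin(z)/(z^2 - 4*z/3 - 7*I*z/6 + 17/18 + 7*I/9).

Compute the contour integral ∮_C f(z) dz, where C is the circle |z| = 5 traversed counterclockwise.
By the residue theorem, ∮_C f(z) dz = 2πi · (sum of the residues of f at the poles inside |z| = 5).

The denominator factors as (z - 2/3 + I/3)*(z - 2/3 - 3*I/2), so the singularities of f are simple poles at z = 2/3 - I/3, z = 2/3 + 3*I/2.
  |2/3 - I/3|² = 5/9 < 25 = 5², so this pole is inside the contour.
  |2/3 + 3*I/2|² = 97/36 < 25 = 5², so this pole is inside the contour.

With P(z) = z*sin(z) and Q(z) = z^2 - 4*z/3 - 7*I*z/6 + 17/18 + 7*I/9, each pole is simple, so Res(f, z₀) = P(z₀)/Q'(z₀) with Q'(z) = 2*z - 4/3 - 7*I/6.
  Res(f, 2/3 - I/3) = P(2/3 - I/3)/Q'(2/3 - I/3) = ((2/3 - I/3)*sin(2/3 - I/3))/(-11*I/6) = (2/11 + 4*I/11)*sin(2/3 - I/3)
  Res(f, 2/3 + 3*I/2) = P(2/3 + 3*I/2)/Q'(2/3 + 3*I/2) = ((2/3 + 3*I/2)*sin(2/3 + 3*I/2))/(11*I/6) = (9/11 - 4*I/11)*sin(2/3 + 3*I/2)

Sum of residues inside C: (2/11 + 4*I/11)*sin(2/3 - I/3) + (9/11 - 4*I/11)*sin(2/3 + 3*I/2)
∮_C f(z) dz = 2πi · ((2/11 + 4*I/11)*sin(2/3 - I/3) + (9/11 - 4*I/11)*sin(2/3 + 3*I/2)) = pi*(-8/11 + 4*I/11)*sin(2/3 - I/3) + pi*(8/11 + 18*I/11)*sin(2/3 + 3*I/2)

Final answer: pi*(-8/11 + 4*I/11)*sin(2/3 - I/3) + pi*(8/11 + 18*I/11)*sin(2/3 + 3*I/2)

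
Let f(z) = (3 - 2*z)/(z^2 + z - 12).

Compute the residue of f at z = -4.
Write f(z) = P(z)/Q(z) with P(z) = 3 - 2*z and Q(z) = z^2 + z - 12.
The denominator factors as Q(z) = (z + 4)*(z - 3), so z = -4 is a simple zero of Q and P is analytic there; z = -4 is therefore a simple pole and
  Res(f, z₀) = P(z₀)/Q'(z₀).

Q'(z) = 2*z + 1, so Q'(-4) = -7.
P(-4) = 11.

Res(f, -4) = (11)/(-7) = -11/7

Final answer: -11/7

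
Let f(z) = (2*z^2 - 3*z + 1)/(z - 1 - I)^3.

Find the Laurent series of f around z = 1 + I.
Put w = z - (1 + I), i.e. z = w + 1 + I. The denominator is w^3, so it suffices to rewrite the numerator in powers of w.

P(z) = 2*z^2 - 3*z + 1
P(w + 1 + I) = -2 + I + (1 + 4*I)*w + 2*w^2

Dividing each term by w^3:
  f = (-2 + I)/w^3 + (1 + 4*I)/w^2 + 2/w

Substituting back w = z - 1 - I:
  f(z) = (-2 + I)/(z - 1 - I)^3 + (1 + 4*I)/(z - 1 - I)^2 + 2/(z - 1 - I)

The series is finite because the numerator is a polynomial; the negative powers form the principal part, and the coefficient of 1/(z - 1 - I) gives Res(f, 1 + I) = 2.

Final answer: (-2 + I)/(z - 1 - I)^3 + (1 + 4*I)/(z - 1 - I)^2 + 2/(z - 1 - I)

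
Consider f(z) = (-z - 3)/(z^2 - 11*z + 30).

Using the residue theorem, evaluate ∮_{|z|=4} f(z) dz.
By the residue theorem, ∮_C f(z) dz = 2πi · (sum of the residues of f at the poles inside |z| = 4).

The denominator factors as (z - 6)*(z - 5), so the singularities of f are simple poles at z = 6, z = 5.
  |6|² = 36 > 16 = 4², so this pole is outside the contour.
  |5|² = 25 > 16 = 4², so this pole is outside the contour.

No pole lies inside the contour, so f is analytic on and inside C and the integral is 0 (Cauchy's theorem).

Final answer: 0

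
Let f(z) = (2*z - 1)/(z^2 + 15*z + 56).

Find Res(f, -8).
Write f(z) = P(z)/Q(z) with P(z) = 2*z - 1 and Q(z) = z^2 + 15*z + 56.
The denominator factors as Q(z) = (z + 7)*(z + 8), so z = -8 is a simple zero of Q and P is analytic there; z = -8 is therefore a simple pole and
  Res(f, z₀) = P(z₀)/Q'(z₀).

Q'(z) = 2*z + 15, so Q'(-8) = -1.
P(-8) = -17.

Res(f, -8) = (-17)/(-1) = 17

Final answer: 17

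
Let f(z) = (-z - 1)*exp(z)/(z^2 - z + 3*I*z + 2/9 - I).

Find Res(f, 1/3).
Write f(z) = P(z)/Q(z) with P(z) = (-z - 1)*exp(z) and Q(z) = z^2 - z + 3*I*z + 2/9 - I.
The denominator factors as Q(z) = (z - 2/3 + 3*I)*(z - 1/3), so z = 1/3 is a simple zero of Q and P is analytic there; z = 1/3 is therefore a simple pole and
  Res(f, z₀) = P(z₀)/Q'(z₀).

Q'(z) = 2*z - 1 + 3*I, so Q'(1/3) = -1/3 + 3*I.
P(1/3) = -4*exp(1/3)/3.

Res(f, 1/3) = (-4*exp(1/3)/3)/(-1/3 + 3*I) = (2/41 + 18*I/41)*exp(1/3)

Final answer: (2/41 + 18*I/41)*exp(1/3)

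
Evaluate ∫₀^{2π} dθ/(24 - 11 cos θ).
Call the integral J. The integrand is 2π-periodic and we integrate over a full period, so shifting θ does not change the value (θ → θ + π flips the sign of the trig term). Hence
  J = ∫₀^{2π} dθ/(24 + 11 cos θ).
Put z = e^{iθ}: then cos θ = (z + 1/z)/2, dθ = dz/(iz), and z runs once counterclockwise around |z| = 1:
  J = ∮_{|z|=1} 1/(24 + 11*(z + 1/z)/2) · dz/(iz) = (2/i) ∮_{|z|=1} dz/(11*z^2 + 48*z + 11).
The roots of 11*z^2 + 48*z + 11 are z = (-24 ± sqrt(24^2 - 11^2))/11, with sqrt(455) = sqrt(455); their product is 1, so only z₊ = -24/11 + sqrt(455)/11 lies inside the unit circle (z₋ = -24/11 - sqrt(455)/11 lies outside).
z₊ is a simple zero of q(z) = 11*z^2 + 48*z + 11, so Res(1/q, z₊) = 1/q'(z₊) with q'(z) = 22*z + 48; and q'(z₊) = 11*(z₊ - z₋) = 2*sqrt(455).
Therefore J = (2/i) · 2πi · 1/(2*sqrt(455)) = 2*pi/(sqrt(455)) = 2*sqrt(455)*pi/455

Final answer: 2*sqrt(455)*pi/455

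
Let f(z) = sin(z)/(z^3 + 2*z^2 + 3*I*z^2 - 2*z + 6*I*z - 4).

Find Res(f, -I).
Write f(z) = P(z)/Q(z) with P(z) = sin(z) and Q(z) = z^3 + 2*z^2 + 3*I*z^2 - 2*z + 6*I*z - 4.
The denominator factors as Q(z) = (z + 2)*(z + 2*I)*(z + I), so z = -I is a simple zero of Q and P is analytic there; z = -I is therefore a simple pole and
  Res(f, z₀) = P(z₀)/Q'(z₀).

Q'(z) = 3*z^2 + 4*z + 6*I*z - 2 + 6*I, so Q'(-I) = 1 + 2*I.
P(-I) = -I*sinh(1).

Res(f, -I) = (-I*sinh(1))/(1 + 2*I) = (-2/5 - I/5)*sinh(1)

Final answer: (-2/5 - I/5)*sinh(1)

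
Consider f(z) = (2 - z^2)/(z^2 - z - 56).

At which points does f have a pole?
The singularities of f are the zeros of the denominator. Factoring,
  z^2 - z - 56 = (z + 7)*(z - 8)
so the candidates are z = -7, z = 8.

Check the numerator P(z) = 2 - z^2 at each one:
  P(-7) = -47 ≠ 0, so z = -7 is a (simple) pole.
  P(8) = -62 ≠ 0, so z = 8 is a (simple) pole.

Poles of f: {-7, 8}

Final answer: {-7, 8}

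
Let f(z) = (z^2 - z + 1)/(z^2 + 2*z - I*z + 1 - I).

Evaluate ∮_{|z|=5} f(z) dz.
By the residue theorem, ∮_C f(z) dz = 2πi · (sum of the residues of f at the poles inside |z| = 5).

The denominator factors as (z + 1)*(z + 1 - I), so the singularities of f are simple poles at z = -1, z = -1 + I.
  |-1|² = 1 < 25 = 5², so this pole is inside the contour.
  |-1 + I|² = 2 < 25 = 5², so this pole is inside the contour.

With P(z) = z^2 - z + 1 and Q(z) = z^2 + 2*z - I*z + 1 - I, each pole is simple, so Res(f, z₀) = P(z₀)/Q'(z₀) with Q'(z) = 2*z + 2 - I.
  Res(f, -1) = P(-1)/Q'(-1) = (3)/(-I) = 3*I
  Res(f, -1 + I) = P(-1 + I)/Q'(-1 + I) = (2 - 3*I)/(I) = -3 - 2*I

Sum of residues inside C: -3 + I
∮_C f(z) dz = 2πi · (-3 + I) = pi*(-2 - 6*I)

Final answer: pi*(-2 - 6*I)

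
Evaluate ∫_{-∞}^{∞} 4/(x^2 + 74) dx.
Let f(z) = 4/(z^2 + 74). The denominator has no real zeros and deg Q - deg P = 2 ≥ 2, so the integral of f over the upper semicircle |z| = R tends to 0 as R → ∞. Closing the contour in the upper half-plane,
  ∫_{-∞}^{∞} f(x) dx = 2πi · Σ Res(f, z_k)  over the poles with Im z_k > 0.

Zeros of the denominator: z^2 + 74 = 0 gives z = ±sqrt(74)*I.
Upper half-plane: z = sqrt(74)*I (simple).

Each pole is a simple zero of Q(z) = z^2 + 74, so Res(f, z₀) = P(z₀)/Q'(z₀) with P(z) = 4, Q'(z) = 2*z:
  Res(f, sqrt(74)*I) = (4)/(2*sqrt(74)*I) = -sqrt(74)*I/37

∫_{-∞}^{∞} f(x) dx = 2πi · (-sqrt(74)*I/37) = 2*sqrt(74)*pi/37

Final answer: 2*sqrt(74)*pi/37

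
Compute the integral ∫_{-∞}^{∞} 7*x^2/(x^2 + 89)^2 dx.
Let f(z) = 7*z^2/(z^2 + 89)^2. The denominator has no real zeros and deg Q - deg P = 2 ≥ 2, so the integral of f over the upper semicircle |z| = R tends to 0 as R → ∞. Closing the contour in the upper half-plane,
  ∫_{-∞}^{∞} f(x) dx = 2πi · Σ Res(f, z_k)  over the poles with Im z_k > 0.

Zeros of the denominator: z^2 + 89 = 0 gives z = ±sqrt(89)*I.
Upper half-plane: z = sqrt(89)*I (a pole of order 2).

Write f(z) = g(z)/(z - sqrt(89)*I)^2 with g(z) = 7*z^2/(z + sqrt(89)*I)^2. For a double pole, Res(f, z₀) = g'(z₀):
  g'(z) = 14*sqrt(89)*I*z/(z + sqrt(89)*I)^3
  Res(f, sqrt(89)*I) = g'(sqrt(89)*I) = -7*sqrt(89)*I/356

∫_{-∞}^{∞} f(x) dx = 2πi · (-7*sqrt(89)*I/356) = 7*sqrt(89)*pi/178

Final answer: 7*sqrt(89)*pi/178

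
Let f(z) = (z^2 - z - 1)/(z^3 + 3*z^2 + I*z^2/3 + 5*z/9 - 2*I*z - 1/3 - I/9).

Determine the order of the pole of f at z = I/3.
Factor the denominator:
  z^3 + 3*z^2 + I*z^2/3 + 5*z/9 - 2*I*z - 1/3 - I/9 = (z - I/3)^2*(z + 3 + I)

The numerator P(z) = z^2 - z - 1 has P(I/3) = -10/9 - I/3 ≠ 0, so no factor of (z - I/3) cancels.
Near z = I/3 we can therefore write f(z) = g(z)/(z - I/3)^2 with g analytic at I/3 and g(I/3) ≠ 0 (g is the numerator divided by the remaining denominator factors).

Hence z = I/3 is a pole of order 2.

Final answer: 2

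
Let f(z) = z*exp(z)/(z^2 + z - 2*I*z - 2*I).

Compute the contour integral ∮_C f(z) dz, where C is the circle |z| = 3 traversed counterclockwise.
By the residue theorem, ∮_C f(z) dz = 2πi · (sum of the residues of f at the poles inside |z| = 3).

The denominator factors as (z - 2*I)*(z + 1), so the singularities of f are simple poles at z = 2*I, z = -1.
  |2*I|² = 4 < 9 = 3², so this pole is inside the contour.
  |-1|² = 1 < 9 = 3², so this pole is inside the contour.

With P(z) = z*exp(z) and Q(z) = z^2 + z - 2*I*z - 2*I, each pole is simple, so Res(f, z₀) = P(z₀)/Q'(z₀) with Q'(z) = 2*z + 1 - 2*I.
  Res(f, 2*I) = P(2*I)/Q'(2*I) = (2*I*exp(2*I))/(1 + 2*I) = (4/5 + 2*I/5)*exp(2*I)
  Res(f, -1) = P(-1)/Q'(-1) = (-exp(-1))/(-1 - 2*I) = (1/5 - 2*I/5)*exp(-1)

Sum of residues inside C: (1/5 - 2*I/5)*exp(-1) + (4/5 + 2*I/5)*exp(2*I)
∮_C f(z) dz = 2πi · ((1/5 - 2*I/5)*exp(-1) + (4/5 + 2*I/5)*exp(2*I)) = pi*(-4/5 + 8*I/5)*exp(2*I) + pi*(4/5 + 2*I/5)*exp(-1)

Final answer: pi*(-4/5 + 8*I/5)*exp(2*I) + pi*(4/5 + 2*I/5)*exp(-1)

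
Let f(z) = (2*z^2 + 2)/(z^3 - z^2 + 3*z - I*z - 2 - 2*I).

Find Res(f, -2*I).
Write f(z) = P(z)/Q(z) with P(z) = 2*z^2 + 2 and Q(z) = z^3 - z^2 + 3*z - I*z - 2 - 2*I.
The denominator factors as Q(z) = (z - 1 - I)*(z - I)*(z + 2*I), so z = -2*I is a simple zero of Q and P is analytic there; z = -2*I is therefore a simple pole and
  Res(f, z₀) = P(z₀)/Q'(z₀).

Q'(z) = 3*z^2 - 2*z + 3 - I, so Q'(-2*I) = -9 + 3*I.
P(-2*I) = -6.

Res(f, -2*I) = (-6)/(-9 + 3*I) = 3/5 + I/5

Final answer: 3/5 + I/5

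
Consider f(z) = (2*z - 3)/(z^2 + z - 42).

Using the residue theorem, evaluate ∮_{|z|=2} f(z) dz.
By the residue theorem, ∮_C f(z) dz = 2πi · (sum of the residues of f at the poles inside |z| = 2).

The denominator factors as (z - 6)*(z + 7), so the singularities of f are simple poles at z = 6, z = -7.
  |6|² = 36 > 4 = 2², so this pole is outside the contour.
  |-7|² = 49 > 4 = 2², so this pole is outside the contour.

No pole lies inside the contour, so f is analytic on and inside C and the integral is 0 (Cauchy's theorem).

Final answer: 0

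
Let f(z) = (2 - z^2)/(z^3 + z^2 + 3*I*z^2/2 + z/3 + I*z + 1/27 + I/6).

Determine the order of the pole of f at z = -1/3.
2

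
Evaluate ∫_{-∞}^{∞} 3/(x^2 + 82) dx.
3*sqrt(82)*pi/82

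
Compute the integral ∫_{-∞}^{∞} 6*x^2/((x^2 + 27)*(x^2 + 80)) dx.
Let f(z) = 6*z^2/((z^2 + 27)*(z^2 + 80)). The denominator has no real zeros and deg Q - deg P = 2 ≥ 2, so the integral of f over the upper semicircle |z| = R tends to 0 as R → ∞. Closing the contour in the upper half-plane,
  ∫_{-∞}^{∞} f(x) dx = 2πi · Σ Res(f, z_k)  over the poles with Im z_k > 0.

Zeros of the denominator: z^2 + 27 = 0 gives z = ±3*sqrt(3)*I; z^2 + 80 = 0 gives z = ±4*sqrt(5)*I.
Upper half-plane: z = 3*sqrt(3)*I, z = 4*sqrt(5)*I (simple).

Each pole is a simple zero of Q(z) = z^4 + 107*z^2 + 2160, so Res(f, z₀) = P(z₀)/Q'(z₀) with P(z) = 6*z^2, Q'(z) = 4*z^3 + 214*z:
  Res(f, 3*sqrt(3)*I) = (-162)/(318*sqrt(3)*I) = 9*sqrt(3)*I/53
  Res(f, 4*sqrt(5)*I) = (-480)/(-424*sqrt(5)*I) = -12*sqrt(5)*I/53

Sum of residues: 3*I*(-4*sqrt(5) + 3*sqrt(3))/53
∫_{-∞}^{∞} f(x) dx = 2πi · (3*I*(-4*sqrt(5) + 3*sqrt(3))/53) = 6*pi*(-3*sqrt(3) + 4*sqrt(5))/53

Final answer: 6*pi*(-3*sqrt(3) + 4*sqrt(5))/53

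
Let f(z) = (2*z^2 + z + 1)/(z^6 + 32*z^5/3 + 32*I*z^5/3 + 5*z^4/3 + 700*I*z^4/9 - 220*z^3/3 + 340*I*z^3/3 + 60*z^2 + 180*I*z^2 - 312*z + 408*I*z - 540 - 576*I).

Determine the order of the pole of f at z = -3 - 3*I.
Factor the denominator:
  z^6 + 32*z^5/3 + 32*I*z^5/3 + 5*z^4/3 + 700*I*z^4/9 - 220*z^3/3 + 340*I*z^3/3 + 60*z^2 + 180*I*z^2 - 312*z + 408*I*z - 540 - 576*I = (z + 3 + 3*I)^4*(z - 1 + 2*I/3)*(z - 1/3 - 2*I)

The numerator P(z) = 2*z^2 + z + 1 has P(-3 - 3*I) = -2 + 33*I ≠ 0, so no factor of (z + 3 + 3*I) cancels.
Near z = -3 - 3*I we can therefore write f(z) = g(z)/(z + 3 + 3*I)^4 with g analytic at -3 - 3*I and g(-3 - 3*I) ≠ 0 (g is the numerator divided by the remaining denominator factors).

Hence z = -3 - 3*I is a pole of order 4.

Final answer: 4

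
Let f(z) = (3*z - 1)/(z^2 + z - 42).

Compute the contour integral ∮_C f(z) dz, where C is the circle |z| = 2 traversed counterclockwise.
By the residue theorem, ∮_C f(z) dz = 2πi · (sum of the residues of f at the poles inside |z| = 2).

The denominator factors as (z - 6)*(z + 7), so the singularities of f are simple poles at z = 6, z = -7.
  |6|² = 36 > 4 = 2², so this pole is outside the contour.
  |-7|² = 49 > 4 = 2², so this pole is outside the contour.

No pole lies inside the contour, so f is analytic on and inside C and the integral is 0 (Cauchy's theorem).

Final answer: 0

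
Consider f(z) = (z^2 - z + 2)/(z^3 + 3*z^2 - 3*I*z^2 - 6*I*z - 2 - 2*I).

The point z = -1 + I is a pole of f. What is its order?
3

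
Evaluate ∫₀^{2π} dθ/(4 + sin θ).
2*sqrt(15)*pi/15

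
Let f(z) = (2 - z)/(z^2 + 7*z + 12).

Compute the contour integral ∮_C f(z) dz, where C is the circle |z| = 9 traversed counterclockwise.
-2*I*pi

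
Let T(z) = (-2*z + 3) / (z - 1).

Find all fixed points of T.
T(z) = z means -2*z + 3 = z*(z - 1), i.e.
  z^2 + z - 3 = 0.
Discriminant: (1)^2 - 4*(1)*(-3) = 13, so the roots are real.
  z = (-1 ± sqrt(13))/(2*(1))
Fixed points: {-sqrt(13)/2 - 1/2, -1/2 + sqrt(13)/2}

Final answer: {-sqrt(13)/2 - 1/2, -1/2 + sqrt(13)/2}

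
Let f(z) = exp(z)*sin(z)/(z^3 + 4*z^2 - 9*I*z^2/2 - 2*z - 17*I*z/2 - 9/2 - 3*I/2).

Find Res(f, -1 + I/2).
Write f(z) = P(z)/Q(z) with P(z) = exp(z)*sin(z) and Q(z) = z^3 + 4*z^2 - 9*I*z^2/2 - 2*z - 17*I*z/2 - 9/2 - 3*I/2.
The denominator factors as Q(z) = (z + 3 - 3*I)*(z - I)*(z + 1 - I/2), so z = -1 + I/2 is a simple zero of Q and P is analytic there; z = -1 + I/2 is therefore a simple pole and
  Res(f, z₀) = P(z₀)/Q'(z₀).

Q'(z) = 3*z^2 + 8*z - 9*I*z - 2 - 17*I/2, so Q'(-1 + I/2) = -13/4 + 3*I/2.
P(-1 + I/2) = -exp(-1 + I/2)*sin(1 - I/2).

Res(f, -1 + I/2) = (-exp(-1 + I/2)*sin(1 - I/2))/(-13/4 + 3*I/2) = (52/205 + 24*I/205)*exp(-1 + I/2)*sin(1 - I/2)

Final answer: (52/205 + 24*I/205)*exp(-1 + I/2)*sin(1 - I/2)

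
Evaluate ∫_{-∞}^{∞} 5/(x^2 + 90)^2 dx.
Let f(z) = 5/(z^2 + 90)^2. The denominator has no real zeros and deg Q - deg P = 4 ≥ 2, so the integral of f over the upper semicircle |z| = R tends to 0 as R → ∞. Closing the contour in the upper half-plane,
  ∫_{-∞}^{∞} f(x) dx = 2πi · Σ Res(f, z_k)  over the poles with Im z_k > 0.

Zeros of the denominator: z^2 + 90 = 0 gives z = ±3*sqrt(10)*I.
Upper half-plane: z = 3*sqrt(10)*I (a pole of order 2).

Write f(z) = g(z)/(z - 3*sqrt(10)*I)^2 with g(z) = 5/(z + 3*sqrt(10)*I)^2. For a double pole, Res(f, z₀) = g'(z₀):
  g'(z) = -10/(z + 3*sqrt(10)*I)^3
  Res(f, 3*sqrt(10)*I) = g'(3*sqrt(10)*I) = -sqrt(10)*I/2160

∫_{-∞}^{∞} f(x) dx = 2πi · (-sqrt(10)*I/2160) = sqrt(10)*pi/1080

Final answer: sqrt(10)*pi/1080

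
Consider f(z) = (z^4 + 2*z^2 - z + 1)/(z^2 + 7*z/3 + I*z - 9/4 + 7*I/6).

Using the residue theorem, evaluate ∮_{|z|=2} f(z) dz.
By the residue theorem, ∮_C f(z) dz = 2πi · (sum of the residues of f at the poles inside |z| = 2).

The denominator factors as (z + 3 + I/2)*(z - 2/3 + I/2), so the singularities of f are simple poles at z = -3 - I/2, z = 2/3 - I/2.
  |-3 - I/2|² = 37/4 > 4 = 2², so this pole is outside the contour.
  |2/3 - I/2|² = 25/36 < 4 = 2², so this pole is inside the contour.

With P(z) = z^4 + 2*z^2 - z + 1 and Q(z) = z^2 + 7*z/3 + I*z - 9/4 + 7*I/6, each pole is simple, so Res(f, z₀) = P(z₀)/Q'(z₀) with Q'(z) = 2*z + 7/3 + I.
  Res(f, 2/3 - I/2) = P(2/3 - I/2)/Q'(2/3 - I/2) = (409/1296 - 59*I/54)/(11/3) = 409/4752 - 59*I/198

∮_C f(z) dz = 2πi · (409/4752 - 59*I/198) = pi*(59/99 + 409*I/2376)

Final answer: pi*(59/99 + 409*I/2376)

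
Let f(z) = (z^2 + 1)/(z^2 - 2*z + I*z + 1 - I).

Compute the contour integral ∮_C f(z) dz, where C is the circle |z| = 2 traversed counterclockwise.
By the residue theorem, ∮_C f(z) dz = 2πi · (sum of the residues of f at the poles inside |z| = 2).

The denominator factors as (z - 1)*(z - 1 + I), so the singularities of f are simple poles at z = 1, z = 1 - I.
  |1|² = 1 < 4 = 2², so this pole is inside the contour.
  |1 - I|² = 2 < 4 = 2², so this pole is inside the contour.

With P(z) = z^2 + 1 and Q(z) = z^2 - 2*z + I*z + 1 - I, each pole is simple, so Res(f, z₀) = P(z₀)/Q'(z₀) with Q'(z) = 2*z - 2 + I.
  Res(f, 1) = P(1)/Q'(1) = (2)/(I) = -2*I
  Res(f, 1 - I) = P(1 - I)/Q'(1 - I) = (1 - 2*I)/(-I) = 2 + I

Sum of residues inside C: 2 - I
∮_C f(z) dz = 2πi · (2 - I) = pi*(2 + 4*I)

Final answer: pi*(2 + 4*I)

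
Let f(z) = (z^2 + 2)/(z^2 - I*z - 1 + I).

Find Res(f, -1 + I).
Write f(z) = P(z)/Q(z) with P(z) = z^2 + 2 and Q(z) = z^2 - I*z - 1 + I.
The denominator factors as Q(z) = (z - 1)*(z + 1 - I), so z = -1 + I is a simple zero of Q and P is analytic there; z = -1 + I is therefore a simple pole and
  Res(f, z₀) = P(z₀)/Q'(z₀).

Q'(z) = 2*z - I, so Q'(-1 + I) = -2 + I.
P(-1 + I) = 2 - 2*I.

Res(f, -1 + I) = (2 - 2*I)/(-2 + I) = -6/5 + 2*I/5

Final answer: -6/5 + 2*I/5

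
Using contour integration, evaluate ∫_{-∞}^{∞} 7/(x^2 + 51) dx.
7*sqrt(51)*pi/51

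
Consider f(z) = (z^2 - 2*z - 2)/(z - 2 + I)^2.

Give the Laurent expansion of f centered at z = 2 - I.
(-3 - 2*I)/(z - 2 + I)^2 + (2 - 2*I)/(z - 2 + I) + 1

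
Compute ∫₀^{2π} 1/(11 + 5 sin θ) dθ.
Call the integral J. The integrand is 2π-periodic and we integrate over a full period, so shifting θ does not change the value (θ → θ + π/2 turns sin θ into cos θ). Hence
  J = ∫₀^{2π} dθ/(11 + 5 cos θ).
Put z = e^{iθ}: then cos θ = (z + 1/z)/2, dθ = dz/(iz), and z runs once counterclockwise around |z| = 1:
  J = ∮_{|z|=1} 1/(11 + 5*(z + 1/z)/2) · dz/(iz) = (2/i) ∮_{|z|=1} dz/(5*z^2 + 22*z + 5).
The roots of 5*z^2 + 22*z + 5 are z = (-11 ± sqrt(11^2 - 5^2))/5, with sqrt(96) = 4*sqrt(6); their product is 1, so only z₊ = -11/5 + 4*sqrt(6)/5 lies inside the unit circle (z₋ = -11/5 - 4*sqrt(6)/5 lies outside).
z₊ is a simple zero of q(z) = 5*z^2 + 22*z + 5, so Res(1/q, z₊) = 1/q'(z₊) with q'(z) = 10*z + 22; and q'(z₊) = 5*(z₊ - z₋) = 8*sqrt(6).
Therefore J = (2/i) · 2πi · 1/(8*sqrt(6)) = 2*pi/(4*sqrt(6)) = sqrt(6)*pi/12

Final answer: sqrt(6)*pi/12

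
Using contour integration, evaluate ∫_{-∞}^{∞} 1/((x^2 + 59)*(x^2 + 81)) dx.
pi*(-59 + 9*sqrt(59))/11682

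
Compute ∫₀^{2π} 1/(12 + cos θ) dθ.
2*sqrt(143)*pi/143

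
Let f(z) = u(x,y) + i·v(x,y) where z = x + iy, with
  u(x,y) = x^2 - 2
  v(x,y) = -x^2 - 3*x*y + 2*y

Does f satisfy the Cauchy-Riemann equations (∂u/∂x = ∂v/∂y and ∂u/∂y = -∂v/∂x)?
∂u/∂x = 2*x
∂v/∂y = 2 - 3*x
∂u/∂y = 0
∂v/∂x = -2*x - 3*y
∂u/∂x ≠ ∂v/∂y and ∂u/∂y ≠ -∂v/∂x; the Cauchy-Riemann equations are not satisfied, so f is not analytic.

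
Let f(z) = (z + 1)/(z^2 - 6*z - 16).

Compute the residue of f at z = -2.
Write f(z) = P(z)/Q(z) with P(z) = z + 1 and Q(z) = z^2 - 6*z - 16.
The denominator factors as Q(z) = (z - 8)*(z + 2), so z = -2 is a simple zero of Q and P is analytic there; z = -2 is therefore a simple pole and
  Res(f, z₀) = P(z₀)/Q'(z₀).

Q'(z) = 2*z - 6, so Q'(-2) = -10.
P(-2) = -1.

Res(f, -2) = (-1)/(-10) = 1/10

Final answer: 1/10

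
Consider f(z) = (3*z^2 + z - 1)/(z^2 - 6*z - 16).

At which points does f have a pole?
The singularities of f are the zeros of the denominator. Factoring,
  z^2 - 6*z - 16 = (z - 8)*(z + 2)
so the candidates are z = 8, z = -2.

Check the numerator P(z) = 3*z^2 + z - 1 at each one:
  P(8) = 199 ≠ 0, so z = 8 is a (simple) pole.
  P(-2) = 9 ≠ 0, so z = -2 is a (simple) pole.

Poles of f: {-2, 8}

Final answer: {-2, 8}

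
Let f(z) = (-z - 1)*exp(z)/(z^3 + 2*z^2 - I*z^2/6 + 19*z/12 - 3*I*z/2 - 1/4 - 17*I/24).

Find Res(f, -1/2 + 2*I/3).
Write f(z) = P(z)/Q(z) with P(z) = (-z - 1)*exp(z) and Q(z) = z^3 + 2*z^2 - I*z^2/6 + 19*z/12 - 3*I*z/2 - 1/4 - 17*I/24.
The denominator factors as Q(z) = (z + 1/2 - 2*I/3)*(z - I/2)*(z + 3/2 + I), so z = -1/2 + 2*I/3 is a simple zero of Q and P is analytic there; z = -1/2 + 2*I/3 is therefore a simple pole and
  Res(f, z₀) = P(z₀)/Q'(z₀).

Q'(z) = 3*z^2 + 4*z - I*z/3 + 19/12 - 3*I/2, so Q'(-1/2 + 2*I/3) = -7/9 - 2*I/3.
P(-1/2 + 2*I/3) = (-1/2 - 2*I/3)*exp(-1/2 + 2*I/3).

Res(f, -1/2 + 2*I/3) = ((-1/2 - 2*I/3)*exp(-1/2 + 2*I/3))/(-7/9 - 2*I/3) = (27/34 + 3*I/17)*exp(-1/2 + 2*I/3)

Final answer: (27/34 + 3*I/17)*exp(-1/2 + 2*I/3)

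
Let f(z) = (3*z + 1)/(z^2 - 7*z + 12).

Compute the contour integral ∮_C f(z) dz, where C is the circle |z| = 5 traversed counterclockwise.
By the residue theorem, ∮_C f(z) dz = 2πi · (sum of the residues of f at the poles inside |z| = 5).

The denominator factors as (z - 3)*(z - 4), so the singularities of f are simple poles at z = 3, z = 4.
  |3|² = 9 < 25 = 5², so this pole is inside the contour.
  |4|² = 16 < 25 = 5², so this pole is inside the contour.

With P(z) = 3*z + 1 and Q(z) = z^2 - 7*z + 12, each pole is simple, so Res(f, z₀) = P(z₀)/Q'(z₀) with Q'(z) = 2*z - 7.
  Res(f, 3) = P(3)/Q'(3) = (10)/(-1) = -10
  Res(f, 4) = P(4)/Q'(4) = (13)/(1) = 13

Sum of residues inside C: 3
∮_C f(z) dz = 2πi · (3) = 6*I*pi

Final answer: 6*I*pi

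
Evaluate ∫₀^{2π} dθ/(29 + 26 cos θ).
Let J = ∫₀^{2π} dθ/(29 + 26 cos θ).
Put z = e^{iθ}: then cos θ = (z + 1/z)/2, dθ = dz/(iz), and z runs once counterclockwise around |z| = 1:
  J = ∮_{|z|=1} 1/(29 + 26*(z + 1/z)/2) · dz/(iz) = (2/i) ∮_{|z|=1} dz/(26*z^2 + 58*z + 26).
The roots of 26*z^2 + 58*z + 26 are z = (-29 ± sqrt(29^2 - 26^2))/26, with sqrt(165) = sqrt(165); their product is 1, so only z₊ = -29/26 + sqrt(165)/26 lies inside the unit circle (z₋ = -29/26 - sqrt(165)/26 lies outside).
z₊ is a simple zero of q(z) = 26*z^2 + 58*z + 26, so Res(1/q, z₊) = 1/q'(z₊) with q'(z) = 52*z + 58; and q'(z₊) = 26*(z₊ - z₋) = 2*sqrt(165).
Therefore J = (2/i) · 2πi · 1/(2*sqrt(165)) = 2*pi/(sqrt(165)) = 2*sqrt(165)*pi/165

Final answer: 2*sqrt(165)*pi/165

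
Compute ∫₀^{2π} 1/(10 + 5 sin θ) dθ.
Call the integral J. The integrand is 2π-periodic and we integrate over a full period, so shifting θ does not change the value (θ → θ + π/2 turns sin θ into cos θ). Hence
  J = ∫₀^{2π} dθ/(10 + 5 cos θ).
Put z = e^{iθ}: then cos θ = (z + 1/z)/2, dθ = dz/(iz), and z runs once counterclockwise around |z| = 1:
  J = ∮_{|z|=1} 1/(10 + 5*(z + 1/z)/2) · dz/(iz) = (2/i) ∮_{|z|=1} dz/(5*z^2 + 20*z + 5).
The roots of 5*z^2 + 20*z + 5 are z = (-10 ± sqrt(10^2 - 5^2))/5, with sqrt(75) = 5*sqrt(3); their product is 1, so only z₊ = -2 + sqrt(3) lies inside the unit circle (z₋ = -2 - sqrt(3) lies outside).
z₊ is a simple zero of q(z) = 5*z^2 + 20*z + 5, so Res(1/q, z₊) = 1/q'(z₊) with q'(z) = 10*z + 20; and q'(z₊) = 5*(z₊ - z₋) = 10*sqrt(3).
Therefore J = (2/i) · 2πi · 1/(10*sqrt(3)) = 2*pi/(5*sqrt(3)) = 2*sqrt(3)*pi/15

Final answer: 2*sqrt(3)*pi/15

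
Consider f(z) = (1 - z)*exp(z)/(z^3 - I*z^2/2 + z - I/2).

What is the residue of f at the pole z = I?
(-1 + I)*exp(I)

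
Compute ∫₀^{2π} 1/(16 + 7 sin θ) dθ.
Call the integral J. The integrand is 2π-periodic and we integrate over a full period, so shifting θ does not change the value (θ → θ + π/2 turns sin θ into cos θ). Hence
  J = ∫₀^{2π} dθ/(16 + 7 cos θ).
Put z = e^{iθ}: then cos θ = (z + 1/z)/2, dθ = dz/(iz), and z runs once counterclockwise around |z| = 1:
  J = ∮_{|z|=1} 1/(16 + 7*(z + 1/z)/2) · dz/(iz) = (2/i) ∮_{|z|=1} dz/(7*z^2 + 32*z + 7).
The roots of 7*z^2 + 32*z + 7 are z = (-16 ± sqrt(16^2 - 7^2))/7, with sqrt(207) = 3*sqrt(23); their product is 1, so only z₊ = -16/7 + 3*sqrt(23)/7 lies inside the unit circle (z₋ = -16/7 - 3*sqrt(23)/7 lies outside).
z₊ is a simple zero of q(z) = 7*z^2 + 32*z + 7, so Res(1/q, z₊) = 1/q'(z₊) with q'(z) = 14*z + 32; and q'(z₊) = 7*(z₊ - z₋) = 6*sqrt(23).
Therefore J = (2/i) · 2πi · 1/(6*sqrt(23)) = 2*pi/(3*sqrt(23)) = 2*sqrt(23)*pi/69

Final answer: 2*sqrt(23)*pi/69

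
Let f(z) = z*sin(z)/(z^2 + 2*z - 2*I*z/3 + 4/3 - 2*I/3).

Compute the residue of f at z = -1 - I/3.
Write f(z) = P(z)/Q(z) with P(z) = z*sin(z) and Q(z) = z^2 + 2*z - 2*I*z/3 + 4/3 - 2*I/3.
The denominator factors as Q(z) = (z + 1 - I)*(z + 1 + I/3), so z = -1 - I/3 is a simple zero of Q and P is analytic there; z = -1 - I/3 is therefore a simple pole and
  Res(f, z₀) = P(z₀)/Q'(z₀).

Q'(z) = 2*z + 2 - 2*I/3, so Q'(-1 - I/3) = -4*I/3.
P(-1 - I/3) = (1 + I/3)*sin(1 + I/3).

Res(f, -1 - I/3) = ((1 + I/3)*sin(1 + I/3))/(-4*I/3) = (-1/4 + 3*I/4)*sin(1 + I/3)

Final answer: (-1/4 + 3*I/4)*sin(1 + I/3)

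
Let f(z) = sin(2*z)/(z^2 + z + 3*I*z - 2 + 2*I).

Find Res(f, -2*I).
Write f(z) = P(z)/Q(z) with P(z) = sin(2*z) and Q(z) = z^2 + z + 3*I*z - 2 + 2*I.
The denominator factors as Q(z) = (z + 2*I)*(z + 1 + I), so z = -2*I is a simple zero of Q and P is analytic there; z = -2*I is therefore a simple pole and
  Res(f, z₀) = P(z₀)/Q'(z₀).

Q'(z) = 2*z + 1 + 3*I, so Q'(-2*I) = 1 - I.
P(-2*I) = -I*sinh(4).

Res(f, -2*I) = (-I*sinh(4))/(1 - I) = (1/2 - I/2)*sinh(4)

Final answer: (1/2 - I/2)*sinh(4)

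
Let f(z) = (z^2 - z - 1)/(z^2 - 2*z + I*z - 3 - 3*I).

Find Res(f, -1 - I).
Write f(z) = P(z)/Q(z) with P(z) = z^2 - z - 1 and Q(z) = z^2 - 2*z + I*z - 3 - 3*I.
The denominator factors as Q(z) = (z + 1 + I)*(z - 3), so z = -1 - I is a simple zero of Q and P is analytic there; z = -1 - I is therefore a simple pole and
  Res(f, z₀) = P(z₀)/Q'(z₀).

Q'(z) = 2*z - 2 + I, so Q'(-1 - I) = -4 - I.
P(-1 - I) = 3*I.

Res(f, -1 - I) = (3*I)/(-4 - I) = -3/17 - 12*I/17

Final answer: -3/17 - 12*I/17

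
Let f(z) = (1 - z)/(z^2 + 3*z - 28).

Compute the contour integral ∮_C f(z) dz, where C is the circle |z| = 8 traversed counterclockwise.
By the residue theorem, ∮_C f(z) dz = 2πi · (sum of the residues of f at the poles inside |z| = 8).

The denominator factors as (z + 7)*(z - 4), so the singularities of f are simple poles at z = -7, z = 4.
  |-7|² = 49 < 64 = 8², so this pole is inside the contour.
  |4|² = 16 < 64 = 8², so this pole is inside the contour.

With P(z) = 1 - z and Q(z) = z^2 + 3*z - 28, each pole is simple, so Res(f, z₀) = P(z₀)/Q'(z₀) with Q'(z) = 2*z + 3.
  Res(f, -7) = P(-7)/Q'(-7) = (8)/(-11) = -8/11
  Res(f, 4) = P(4)/Q'(4) = (-3)/(11) = -3/11

Sum of residues inside C: -1
∮_C f(z) dz = 2πi · (-1) = -2*I*pi

Final answer: -2*I*pi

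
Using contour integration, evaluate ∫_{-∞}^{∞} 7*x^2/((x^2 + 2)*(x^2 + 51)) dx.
Let f(z) = 7*z^2/((z^2 + 2)*(z^2 + 51)). The denominator has no real zeros and deg Q - deg P = 2 ≥ 2, so the integral of f over the upper semicircle |z| = R tends to 0 as R → ∞. Closing the contour in the upper half-plane,
  ∫_{-∞}^{∞} f(x) dx = 2πi · Σ Res(f, z_k)  over the poles with Im z_k > 0.

Zeros of the denominator: z^2 + 51 = 0 gives z = ±sqrt(51)*I; z^2 + 2 = 0 gives z = ±sqrt(2)*I.
Upper half-plane: z = sqrt(2)*I, z = sqrt(51)*I (simple).

Each pole is a simple zero of Q(z) = z^4 + 53*z^2 + 102, so Res(f, z₀) = P(z₀)/Q'(z₀) with P(z) = 7*z^2, Q'(z) = 4*z^3 + 106*z:
  Res(f, sqrt(2)*I) = (-14)/(98*sqrt(2)*I) = sqrt(2)*I/14
  Res(f, sqrt(51)*I) = (-357)/(-98*sqrt(51)*I) = -sqrt(51)*I/14

Sum of residues: I*(-sqrt(51) + sqrt(2))/14
∫_{-∞}^{∞} f(x) dx = 2πi · (I*(-sqrt(51) + sqrt(2))/14) = pi*(-sqrt(2) + sqrt(51))/7

Final answer: pi*(-sqrt(2) + sqrt(51))/7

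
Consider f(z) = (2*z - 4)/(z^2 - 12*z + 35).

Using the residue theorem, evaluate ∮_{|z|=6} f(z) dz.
By the residue theorem, ∮_C f(z) dz = 2πi · (sum of the residues of f at the poles inside |z| = 6).

The denominator factors as (z - 5)*(z - 7), so the singularities of f are simple poles at z = 5, z = 7.
  |5|² = 25 < 36 = 6², so this pole is inside the contour.
  |7|² = 49 > 36 = 6², so this pole is outside the contour.

With P(z) = 2*z - 4 and Q(z) = z^2 - 12*z + 35, each pole is simple, so Res(f, z₀) = P(z₀)/Q'(z₀) with Q'(z) = 2*z - 12.
  Res(f, 5) = P(5)/Q'(5) = (6)/(-2) = -3

∮_C f(z) dz = 2πi · (-3) = -6*I*pi

Final answer: -6*I*pi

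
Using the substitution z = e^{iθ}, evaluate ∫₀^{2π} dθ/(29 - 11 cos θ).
Call the integral J. The integrand is 2π-periodic and we integrate over a full period, so shifting θ does not change the value (θ → θ + π flips the sign of the trig term). Hence
  J = ∫₀^{2π} dθ/(29 + 11 cos θ).
Put z = e^{iθ}: then cos θ = (z + 1/z)/2, dθ = dz/(iz), and z runs once counterclockwise around |z| = 1:
  J = ∮_{|z|=1} 1/(29 + 11*(z + 1/z)/2) · dz/(iz) = (2/i) ∮_{|z|=1} dz/(11*z^2 + 58*z + 11).
The roots of 11*z^2 + 58*z + 11 are z = (-29 ± sqrt(29^2 - 11^2))/11, with sqrt(720) = 12*sqrt(5); their product is 1, so only z₊ = -29/11 + 12*sqrt(5)/11 lies inside the unit circle (z₋ = -29/11 - 12*sqrt(5)/11 lies outside).
z₊ is a simple zero of q(z) = 11*z^2 + 58*z + 11, so Res(1/q, z₊) = 1/q'(z₊) with q'(z) = 22*z + 58; and q'(z₊) = 11*(z₊ - z₋) = 24*sqrt(5).
Therefore J = (2/i) · 2πi · 1/(24*sqrt(5)) = 2*pi/(12*sqrt(5)) = sqrt(5)*pi/30

Final answer: sqrt(5)*pi/30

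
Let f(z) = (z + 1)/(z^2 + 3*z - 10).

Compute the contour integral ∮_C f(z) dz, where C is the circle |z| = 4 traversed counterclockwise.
6*I*pi/7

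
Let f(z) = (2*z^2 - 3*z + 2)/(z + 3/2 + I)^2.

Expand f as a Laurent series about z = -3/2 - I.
(9 + 9*I)/(z + 3/2 + I)^2 + (-9 - 4*I)/(z + 3/2 + I) + 2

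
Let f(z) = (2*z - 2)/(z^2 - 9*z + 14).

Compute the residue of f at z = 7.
Write f(z) = P(z)/Q(z) with P(z) = 2*z - 2 and Q(z) = z^2 - 9*z + 14.
The denominator factors as Q(z) = (z - 2)*(z - 7), so z = 7 is a simple zero of Q and P is analytic there; z = 7 is therefore a simple pole and
  Res(f, z₀) = P(z₀)/Q'(z₀).

Q'(z) = 2*z - 9, so Q'(7) = 5.
P(7) = 12.

Res(f, 7) = (12)/(5) = 12/5

Final answer: 12/5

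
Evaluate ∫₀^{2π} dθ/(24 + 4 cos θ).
Let J = ∫₀^{2π} dθ/(24 + 4 cos θ).
Put z = e^{iθ}: then cos θ = (z + 1/z)/2, dθ = dz/(iz), and z runs once counterclockwise around |z| = 1:
  J = ∮_{|z|=1} 1/(24 + 4*(z + 1/z)/2) · dz/(iz) = (2/i) ∮_{|z|=1} dz/(4*z^2 + 48*z + 4).
The roots of 4*z^2 + 48*z + 4 are z = (-24 ± sqrt(24^2 - 4^2))/4, with sqrt(560) = 4*sqrt(35); their product is 1, so only z₊ = -6 + sqrt(35) lies inside the unit circle (z₋ = -6 - sqrt(35) lies outside).
z₊ is a simple zero of q(z) = 4*z^2 + 48*z + 4, so Res(1/q, z₊) = 1/q'(z₊) with q'(z) = 8*z + 48; and q'(z₊) = 4*(z₊ - z₋) = 8*sqrt(35).
Therefore J = (2/i) · 2πi · 1/(8*sqrt(35)) = 2*pi/(4*sqrt(35)) = sqrt(35)*pi/70

Final answer: sqrt(35)*pi/70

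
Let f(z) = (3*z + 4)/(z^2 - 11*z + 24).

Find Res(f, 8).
Write f(z) = P(z)/Q(z) with P(z) = 3*z + 4 and Q(z) = z^2 - 11*z + 24.
The denominator factors as Q(z) = (z - 8)*(z - 3), so z = 8 is a simple zero of Q and P is analytic there; z = 8 is therefore a simple pole and
  Res(f, z₀) = P(z₀)/Q'(z₀).

Q'(z) = 2*z - 11, so Q'(8) = 5.
P(8) = 28.

Res(f, 8) = (28)/(5) = 28/5

Final answer: 28/5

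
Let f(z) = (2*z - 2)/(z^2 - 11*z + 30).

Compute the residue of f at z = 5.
Write f(z) = P(z)/Q(z) with P(z) = 2*z - 2 and Q(z) = z^2 - 11*z + 30.
The denominator factors as Q(z) = (z - 5)*(z - 6), so z = 5 is a simple zero of Q and P is analytic there; z = 5 is therefore a simple pole and
  Res(f, z₀) = P(z₀)/Q'(z₀).

Q'(z) = 2*z - 11, so Q'(5) = -1.
P(5) = 8.

Res(f, 5) = (8)/(-1) = -8

Final answer: -8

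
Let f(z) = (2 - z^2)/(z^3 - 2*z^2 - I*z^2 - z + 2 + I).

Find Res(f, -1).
3/20 - I/20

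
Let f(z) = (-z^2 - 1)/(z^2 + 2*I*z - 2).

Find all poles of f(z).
The singularities of f are the zeros of the denominator. Factoring,
  z^2 + 2*I*z - 2 = (z - 1 + I)*(z + 1 + I)
so the candidates are z = 1 - I, z = -1 - I.

Check the numerator P(z) = -z^2 - 1 at each one:
  P(1 - I) = -1 + 2*I ≠ 0, so z = 1 - I is a (simple) pole.
  P(-1 - I) = -1 - 2*I ≠ 0, so z = -1 - I is a (simple) pole.

Poles of f: {-1 - I, 1 - I}

Final answer: {-1 - I, 1 - I}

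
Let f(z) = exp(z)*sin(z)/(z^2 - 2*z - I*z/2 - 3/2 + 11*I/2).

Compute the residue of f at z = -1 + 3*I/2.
(16/89 + 10*I/89)*exp(-1 + 3*I/2)*sin(1 - 3*I/2)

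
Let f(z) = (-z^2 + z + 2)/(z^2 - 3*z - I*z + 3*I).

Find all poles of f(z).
{I, 3}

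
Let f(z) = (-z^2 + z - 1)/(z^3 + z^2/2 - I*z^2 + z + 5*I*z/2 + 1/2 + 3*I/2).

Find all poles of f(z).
The singularities of f are the zeros of the denominator. Factoring,
  z^3 + z^2/2 - I*z^2 + z + 5*I*z/2 + 1/2 + 3*I/2 = (z + 1 - 2*I)*(z + 1/2)*(z - 1 + I)
so the candidates are z = -1 + 2*I, z = -1/2, z = 1 - I.

Check the numerator P(z) = -z^2 + z - 1 at each one:
  P(-1 + 2*I) = 1 + 6*I ≠ 0, so z = -1 + 2*I is a (simple) pole.
  P(-1/2) = -7/4 ≠ 0, so z = -1/2 is a (simple) pole.
  P(1 - I) = I ≠ 0, so z = 1 - I is a (simple) pole.

Poles of f: {-1 + 2*I, -1/2, 1 - I}

Final answer: {-1 + 2*I, -1/2, 1 - I}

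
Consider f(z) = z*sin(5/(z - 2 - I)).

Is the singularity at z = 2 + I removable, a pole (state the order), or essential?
Let u = z - 2 - I. Then
  sin(5/u) = Σ_{k≥0} (-1)^k (5)^(2k+1)/((2k+1)!·u^(2k+1)) = 5/u - 125/(6*u^3) + 625/(24*u^5) + ...
which has infinitely many negative powers of u, so sin(5/(z - 2 - I)) has an essential singularity at z = 2 + I.
The extra factor z is a nonzero polynomial; if the product had at most a pole at z = 2 + I, dividing by that polynomial would leave sin(5/(z - 2 - I)) with at most a pole too — contradiction. (Equivalently, the product's Laurent series still has infinitely many negative powers.)
So the singularity is essential.

Final answer: essential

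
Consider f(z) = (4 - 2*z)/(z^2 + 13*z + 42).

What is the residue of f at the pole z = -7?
Write f(z) = P(z)/Q(z) with P(z) = 4 - 2*z and Q(z) = z^2 + 13*z + 42.
The denominator factors as Q(z) = (z + 6)*(z + 7), so z = -7 is a simple zero of Q and P is analytic there; z = -7 is therefore a simple pole and
  Res(f, z₀) = P(z₀)/Q'(z₀).

Q'(z) = 2*z + 13, so Q'(-7) = -1.
P(-7) = 18.

Res(f, -7) = (18)/(-1) = -18

Final answer: -18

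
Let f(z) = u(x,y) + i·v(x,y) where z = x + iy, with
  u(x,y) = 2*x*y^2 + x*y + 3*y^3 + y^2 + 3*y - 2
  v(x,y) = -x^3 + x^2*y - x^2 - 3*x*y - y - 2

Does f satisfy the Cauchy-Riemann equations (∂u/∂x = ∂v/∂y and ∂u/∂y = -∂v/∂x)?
∂u/∂x = 2*y^2 + y
∂v/∂y = x^2 - 3*x - 1
∂u/∂y = 4*x*y + x + 9*y^2 + 2*y + 3
∂v/∂x = -3*x^2 + 2*x*y - 2*x - 3*y
∂u/∂x ≠ ∂v/∂y and ∂u/∂y ≠ -∂v/∂x; the Cauchy-Riemann equations are not satisfied, so f is not analytic.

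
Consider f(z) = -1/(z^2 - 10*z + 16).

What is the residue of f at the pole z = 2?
Write f(z) = P(z)/Q(z) with P(z) = -1 and Q(z) = z^2 - 10*z + 16.
The denominator factors as Q(z) = (z - 8)*(z - 2), so z = 2 is a simple zero of Q and P is analytic there; z = 2 is therefore a simple pole and
  Res(f, z₀) = P(z₀)/Q'(z₀).

Q'(z) = 2*z - 10, so Q'(2) = -6.
P(2) = -1.

Res(f, 2) = (-1)/(-6) = 1/6

Final answer: 1/6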